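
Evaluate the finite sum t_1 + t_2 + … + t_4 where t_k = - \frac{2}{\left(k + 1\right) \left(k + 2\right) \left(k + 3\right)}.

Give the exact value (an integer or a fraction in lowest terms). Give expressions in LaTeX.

The ratio is (k + 1)/(k + 4).
Normal form (A,B,C) = (k + 1, k + 4, 1).
Set up (k + 1)·f(k+1) − (k + 3)·f(k) − (1) = 0.
Bound: deg f ≤ 2.
Coefficient equations give f(k) = k*(k + 3)/4.
So s_k = (B(k−1)f/C)·t_k = (k*(k + 3)**2/4)·t_k = k*(-k - 3)/(2*(k + 1)*(k + 2)).
Verify: -2/(k**3 + 6*k**2 + 11*k + 6) matches t_k.
Sum = s_(5) − s_(1); s_(5) = -10/21, s_(1) = -1/3 ⇒ -1/7.

Σ = -1/7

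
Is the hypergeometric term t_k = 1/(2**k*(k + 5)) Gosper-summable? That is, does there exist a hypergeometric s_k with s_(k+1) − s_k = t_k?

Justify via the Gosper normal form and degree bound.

No. Not Gosper-summable.

The ratio is (k + 5)/(2*(k + 6)).
Factor: A=k/2 + 5/2; B=k + 6; C=1.
Set up (k/2 + 5/2)·f(k+1) − (k + 5)·f(k) − (1) = 0.
d = -1 from the (1,1,0) case.
Bound -1 < 0, so the key equation has no polynomial solution.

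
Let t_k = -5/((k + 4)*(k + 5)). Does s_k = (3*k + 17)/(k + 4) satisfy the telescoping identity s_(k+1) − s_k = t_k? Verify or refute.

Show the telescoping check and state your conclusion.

Valid: the claim telescopes to t_k.

s_(k+1) = (3*k + 20)/(k + 5)
s_(k+1) − s_k = -5/(k**2 + 9*k + 20)
(s_(k+1) − s_k) − t_k = 0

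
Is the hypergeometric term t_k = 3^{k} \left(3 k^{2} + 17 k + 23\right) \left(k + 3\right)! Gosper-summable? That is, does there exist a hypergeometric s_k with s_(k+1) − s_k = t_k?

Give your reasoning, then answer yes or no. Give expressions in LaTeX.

Yes. s_k = 3^{k} \left(k + 1\right) \left(k + 3\right)!.

Step 1: r(k) = 3*(3*k**3 + 35*k**2 + 135*k + 172)/(3*k**2 + 17*k + 23).
Gosper form: A/B · C(k+1)/C(k) with A=3*k + 12, B=1, C=k**2 + 17*k/3 + 23/3.
Set up (3*k + 12)·f(k+1) − (1)·f(k) − (k**2 + 17*k/3 + 23/3) = 0.
deg f ≤ 1 (via 1,0,2).
Coefficient equations give f(k) = (k + 1)/3.
Certificate R = B(k−1)f/C = (k + 1)/(3*k**2 + 17*k + 23) gives s_k = 3**k*(k + 1)*factorial(k + 3).
Verify: 3**k*(3*k**2 + 17*k + 23)*factorial(k + 3) matches t_k.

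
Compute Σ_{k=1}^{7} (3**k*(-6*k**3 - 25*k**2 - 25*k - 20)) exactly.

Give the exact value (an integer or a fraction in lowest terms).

t_(k+1)/t_k = 3*(6*k**3 + 43*k**2 + 93*k + 76)/(6*k**3 + 25*k**2 + 25*k + 20).
Gosper form: A/B · C(k+1)/C(k) with A=3, B=1, C=k**3 + 25*k**2/6 + 25*k/6 + 10/3.
Set up (3)·f(k+1) − (1)·f(k) − (k**3 + 25*k**2/6 + 25*k/6 + 10/3) = 0.
Degrees (0,0,3) ⇒ d ≤ 3.
Match coefficients ⇒ f(k) = (3*k**3 - k**2 + 2*k + 4)/6.
So s_k = (B(k−1)f/C)·t_k = ((3*k**3 - k**2 + 2*k + 4)/(6*k**3 + 25*k**2 + 25*k + 20))·t_k = 3**k*(-3*k**3 + k**2 - 2*k - 4).
Verify: 3**k*(-6*k**3 - 25*k**2 - 25*k - 20) matches t_k.
Σ_(k=1)^(7) t_k = s_(8) − s_(1) = -9789012 − (-24) = -9788988.

Σ = -9788988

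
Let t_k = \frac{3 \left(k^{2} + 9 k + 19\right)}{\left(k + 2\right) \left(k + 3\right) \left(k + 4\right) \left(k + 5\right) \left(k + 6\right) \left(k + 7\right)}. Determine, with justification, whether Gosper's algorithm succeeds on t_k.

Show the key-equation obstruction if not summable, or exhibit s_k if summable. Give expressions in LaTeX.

Yes. s_k = \frac{k \left(k^{2} + 12 k + 44\right)}{48 \left(k^{3} + 12 k^{2} + 44 k + 48\right)}.

Compute t_(k+1)/t_k: get (k + 2)*(9*k + (k + 1)**2 + 28)/((k + 8)*(k**2 + 9*k + 19)).
Normal form (A,B,C) = (k + 2, k + 8, k**2 + 9*k + 19).
f must satisfy (k + 2)·f(k+1) − (k + 7)·f(k) = k**2 + 9*k + 19.
d = 5 from the (1,1,2) case.
A polynomial solution: f(k) = k*(k + 3)*(k + 5)*(k**2 + 12*k + 44)/144.
R(k) = B(k−1)·f(k)/C(k) = k*(k + 3)*(k + 5)*(k + 7)*(k**2 + 12*k + 44)/(144*(k**2 + 9*k + 19)); s_k = R·t_k = k*(k**2 + 12*k + 44)/(48*(k**3 + 12*k**2 + 44*k + 48)).
Check: Δs_k = 3*(k**2 + 9*k + 19)/(k**6 + 27*k**5 + 295*k**4 + 1665*k**3 + 5104*k**2 + 8028*k + 5040). ✓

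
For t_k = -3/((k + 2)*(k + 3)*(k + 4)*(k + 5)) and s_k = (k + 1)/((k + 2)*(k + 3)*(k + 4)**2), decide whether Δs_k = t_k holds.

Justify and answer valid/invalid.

Invalid: residual 3*(4*k + 17)/(k**6 + 23*k**5 + 217*k**4 + 1073*k**3 + 2926*k**2 + 4160*k + 2400) ≠ 0.

s_(k+1) = (k + 2)/((k + 3)*(k + 4)*(k + 5)**2)
s_(k+1) − s_k = (-(k + 1)*(k + 5)**2 + (k + 2)**2*(k + 4))/((k + 2)*(k + 3)*(k + 4)**2*(k + 5)**2)
(s_(k+1) − s_k) − t_k = 3*(4*k + 17)/(k**6 + 23*k**5 + 217*k**4 + 1073*k**3 + 2926*k**2 + 4160*k + 2400)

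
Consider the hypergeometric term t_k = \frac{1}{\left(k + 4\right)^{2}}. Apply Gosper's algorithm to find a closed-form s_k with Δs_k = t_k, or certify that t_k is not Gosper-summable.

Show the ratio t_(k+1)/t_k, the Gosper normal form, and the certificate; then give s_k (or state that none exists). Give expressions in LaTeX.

Compute t_(k+1)/t_k: get (k + 4)**2/(k + 5)**2.
Gosper form: A/B · C(k+1)/C(k) with A=k**2 + 8*k + 16, B=k**2 + 10*k + 25, C=1.
Solve (k**2 + 8*k + 16)·f(k+1) − (k**2 + 8*k + 16)·f(k) = 1.
From deg A=2, deg B=2, deg C=0: d=0.
Write f(k) = c0. Then LHS − RHS = -1, requiring -1 = 0: contradictory. No certificate.

no hypergeometric antidifference exists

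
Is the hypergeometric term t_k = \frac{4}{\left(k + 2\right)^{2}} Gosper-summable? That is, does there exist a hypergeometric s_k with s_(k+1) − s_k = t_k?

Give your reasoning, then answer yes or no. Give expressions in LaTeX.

No — t_k has no hypergeometric antidifference.

The ratio is (k + 2)**2/(k + 3)**2.
Take A(k)=k**2 + 4*k + 4, B(k)=k**2 + 6*k + 9, C(k)=1.
Key eq: (k**2 + 4*k + 4)·f(k+1) = (k**2 + 4*k + 4)·f(k) + (1).
Bound: deg f ≤ 0.
Write f(k) = c0. Then LHS − RHS = -1, requiring -1 = 0: contradictory. No certificate.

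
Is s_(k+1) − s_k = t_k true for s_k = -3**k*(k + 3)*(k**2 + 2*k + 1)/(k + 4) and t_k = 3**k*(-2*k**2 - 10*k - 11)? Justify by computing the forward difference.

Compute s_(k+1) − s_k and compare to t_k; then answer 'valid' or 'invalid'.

Invalid: residual 3**k*(2*k**3 + 17*k**2 + 49*k + 43)/(k**2 + 9*k + 20) ≠ 0.

s_(k+1) = -3**(k + 1)*(k + 4)*(2*k + (k + 1)**2 + 3)/(k + 5)
s_(k+1) − s_k = 3**k*(-2*k**4 - 26*k**3 - 124*k**2 - 250*k - 177)/(k**2 + 9*k + 20)
(s_(k+1) − s_k) − t_k = 3**k*(2*k**3 + 17*k**2 + 49*k + 43)/(k**2 + 9*k + 20)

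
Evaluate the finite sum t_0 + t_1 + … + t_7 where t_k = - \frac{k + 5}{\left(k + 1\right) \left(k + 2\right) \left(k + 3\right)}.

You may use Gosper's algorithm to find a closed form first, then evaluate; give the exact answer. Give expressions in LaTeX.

Step 1: r(k) = (k + 1)*(k + 6)/((k + 4)*(k + 5)).
Gosper form: A/B · C(k+1)/C(k) with A=k + 1, B=k + 4, C=k + 5.
f must satisfy (k + 1)·f(k+1) − (k + 3)·f(k) = k + 5.
Bound: deg f ≤ 2.
Solve for f: f(k) = k*(3*k + 7)/2 (degree 2 ≤ 2).
R(k) = B(k−1)·f(k)/C(k) = k*(k + 3)*(3*k + 7)/(2*(k + 5)); s_k = R·t_k = k*(-3*k - 7)/(2*(k + 1)*(k + 2)).
Verify: (-k - 5)/(k**3 + 6*k**2 + 11*k + 6) matches t_k.
Evaluate s at k=8 and k=0: -62/45 and 0; difference -62/45.

Σ = -62/45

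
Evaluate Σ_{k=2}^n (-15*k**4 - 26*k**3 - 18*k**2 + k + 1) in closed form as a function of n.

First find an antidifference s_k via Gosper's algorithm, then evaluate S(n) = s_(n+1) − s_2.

The ratio is (15*k**4 + 86*k**3 + 186*k**2 + 173*k + 57)/(15*k**4 + 26*k**3 + 18*k**2 - k - 1).
Normal form (A,B,C) = (1, 1, k**4 + 26*k**3/15 + 6*k**2/5 - k/15 - 1/15).
Need (1)·f(k+1) − (1)·f(k) = k**4 + 26*k**3/15 + 6*k**2/5 - k/15 - 1/15.
Degrees (0,0,4) ⇒ d ≤ 5.
Solve for f: f(k) = k*(3*k**4 - k**3 - 2*k**2 - 3*k + 2)/15 (degree 5 ≤ 5).
So s_k = (B(k−1)f/C)·t_k = (k*(3*k**4 - k**3 - 2*k**2 - 3*k + 2)/(15*k**4 + 26*k**3 + 18*k**2 - k - 1))·t_k = k*(-3*k**4 + k**3 + 2*k**2 + 3*k - 2).
Check: Δs_k = -15*k**4 - 26*k**3 - 18*k**2 + k + 1. ✓
s_(n+1) = -3*n**5 - 14*n**4 - 24*n**3 - 15*n**2 - n + 1 and s_(2) = -56, so S(n) = -3*n**5 - 14*n**4 - 24*n**3 - 15*n**2 - n + 57.

S(n) = -3*n**5 - 14*n**4 - 24*n**3 - 15*n**2 - n + 57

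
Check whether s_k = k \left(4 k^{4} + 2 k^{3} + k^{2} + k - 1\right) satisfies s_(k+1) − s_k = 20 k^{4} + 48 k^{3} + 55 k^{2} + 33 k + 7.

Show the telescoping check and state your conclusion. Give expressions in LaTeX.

s_(k+1) = (k + 1)*(k + 4*(k + 1)**4 + 2*(k + 1)**3 + (k + 1)**2)
s_(k+1) − s_k = 20*k**4 + 48*k**3 + 55*k**2 + 33*k + 7
(s_(k+1) − s_k) − t_k = 0

Valid: the claim telescopes to t_k.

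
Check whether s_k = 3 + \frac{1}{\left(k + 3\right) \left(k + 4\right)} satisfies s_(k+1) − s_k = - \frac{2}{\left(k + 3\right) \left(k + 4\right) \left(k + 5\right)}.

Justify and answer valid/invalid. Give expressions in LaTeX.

valid; difference matches t_k

s_(k+1) = 3 + 1/((k + 4)*(k + 5))
s_(k+1) − s_k = -2/(k**3 + 12*k**2 + 47*k + 60)
(s_(k+1) − s_k) − t_k = 0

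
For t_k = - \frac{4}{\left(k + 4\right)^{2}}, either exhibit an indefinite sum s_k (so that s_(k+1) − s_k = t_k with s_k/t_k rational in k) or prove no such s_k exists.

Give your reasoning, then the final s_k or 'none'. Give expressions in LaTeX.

Step 1: r(k) = (k + 4)**2/(k + 5)**2.
Gosper form: A/B · C(k+1)/C(k) with A=k**2 + 8*k + 16, B=k**2 + 10*k + 25, C=1.
Key eq: (k**2 + 8*k + 16)·f(k+1) = (k**2 + 8*k + 16)·f(k) + (1).
From deg A=2, deg B=2, deg C=0: d=0.
f = c0 ⇒ A·f(k+1) − B(k−1)·f(k) − C = -1. The system {-1 = 0} is inconsistent; no antidifference.

none (Gosper's algorithm certifies no s_k)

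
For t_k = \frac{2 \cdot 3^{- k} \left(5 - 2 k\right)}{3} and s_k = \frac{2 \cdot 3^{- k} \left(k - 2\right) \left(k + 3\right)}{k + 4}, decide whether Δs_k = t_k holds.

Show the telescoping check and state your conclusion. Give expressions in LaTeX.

s_(k+1) = 2*(k - 1)*(k + 4)/(3*3**k*(k + 5))
s_(k+1) − s_k = 2*(-2*k**3 - 11*k**2 + 11*k + 74)/(3*3**k*(k**2 + 9*k + 20))
(s_(k+1) − s_k) − t_k = 4*(k**2 + 3*k - 13)/(3*3**k*(k**2 + 9*k + 20))

Invalid: residual \frac{4 \cdot 3^{- k} \left(k^{2} + 3 k - 13\right)}{3 \left(k^{2} + 9 k + 20\right)} ≠ 0.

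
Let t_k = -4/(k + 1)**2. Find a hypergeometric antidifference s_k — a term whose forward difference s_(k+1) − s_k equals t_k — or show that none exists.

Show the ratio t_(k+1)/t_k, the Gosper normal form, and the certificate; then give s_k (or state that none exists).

t_(k+1)/t_k = (k + 1)**2/(k + 2)**2.
Factor: A=k**2 + 2*k + 1; B=k**2 + 4*k + 4; C=1.
Key eq: (k**2 + 2*k + 1)·f(k+1) = (k**2 + 2*k + 1)·f(k) + (1).
From deg A=2, deg B=2, deg C=0: d=0.
Generic f = c0 gives residual -1; -1 = 0 cannot hold, so t_k is not Gosper-summable.

none — t_k is not Gosper-summable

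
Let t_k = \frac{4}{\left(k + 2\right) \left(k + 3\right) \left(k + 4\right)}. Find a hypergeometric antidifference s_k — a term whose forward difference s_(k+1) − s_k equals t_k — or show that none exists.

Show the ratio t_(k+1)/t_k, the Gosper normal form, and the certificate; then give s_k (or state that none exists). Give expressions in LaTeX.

Compute t_(k+1)/t_k: get (k + 2)/(k + 5).
Take A(k)=k + 2, B(k)=k + 5, C(k)=1.
Need (k + 2)·f(k+1) − (k + 4)·f(k) = 1.
Bound: deg f ≤ 2.
Solving with deg f ≤ 2: f(k) = k*(k + 5)/12.
Certificate R = B(k−1)f/C = k*(k + 4)*(k + 5)/12 gives s_k = k*(k + 5)/(3*(k + 2)*(k + 3)).
s_(k+1) − s_k = 4/(k**3 + 9*k**2 + 26*k + 24) = t_k.

s_k = \frac{k \left(k + 5\right)}{3 \left(k + 2\right) \left(k + 3\right)}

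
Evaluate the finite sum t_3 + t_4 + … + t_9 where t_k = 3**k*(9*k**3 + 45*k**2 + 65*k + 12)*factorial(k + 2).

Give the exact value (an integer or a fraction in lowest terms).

Σ = 8683361601781320

r(k) = 3*(9*k**4 + 99*k**3 + 398*k**2 + 677*k + 393)/(9*k**3 + 45*k**2 + 65*k + 12) after simplifying.
Factor: A=3*k + 9; B=1; C=k**3 + 5*k**2 + 65*k/9 + 4/3.
f must satisfy (3*k + 9)·f(k+1) − (1)·f(k) = k**3 + 5*k**2 + 65*k/9 + 4/3.
Degrees (1,0,3) ⇒ d ≤ 2.
Solving with deg f ≤ 2: f(k) = (3*k**2 + k - 3)/9.
Then R = B(k−1)f/C = (3*k**2 + k - 3)/(9*k**3 + 45*k**2 + 65*k + 12), so s_k = R(k)·t_k = 3**k*(3*k**2 + k - 3)*factorial(k + 2).
Δs = 3**k*(9*k**3 + 45*k**2 + 65*k + 12)*factorial(k + 2), as required.
Sum = s_(10) − s_(3); s_(10) = 8683361601868800, s_(3) = 87480 ⇒ 8683361601781320.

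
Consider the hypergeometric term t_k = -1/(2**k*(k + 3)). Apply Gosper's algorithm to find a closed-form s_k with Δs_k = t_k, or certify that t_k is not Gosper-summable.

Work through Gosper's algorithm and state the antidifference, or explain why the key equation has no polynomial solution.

Ratio r(k) = (k + 3)/(2*(k + 4)).
Gosper form: A/B · C(k+1)/C(k) with A=k/2 + 3/2, B=k + 4, C=1.
Set up (k/2 + 3/2)·f(k+1) − (k + 3)·f(k) − (1) = 0.
d = -1 from the (1,1,0) case.
d = -1 < 0 ⇒ no nonzero polynomial f; not summable.

not Gosper-summable; s_k does not exist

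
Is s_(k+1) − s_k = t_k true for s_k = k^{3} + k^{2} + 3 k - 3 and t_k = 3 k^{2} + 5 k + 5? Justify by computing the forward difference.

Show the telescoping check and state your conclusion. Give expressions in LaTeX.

valid; difference matches t_k

s_(k+1) = 3*k + (k + 1)**3 + (k + 1)**2
s_(k+1) − s_k = 3*k**2 + 5*k + 5
(s_(k+1) − s_k) − t_k = 0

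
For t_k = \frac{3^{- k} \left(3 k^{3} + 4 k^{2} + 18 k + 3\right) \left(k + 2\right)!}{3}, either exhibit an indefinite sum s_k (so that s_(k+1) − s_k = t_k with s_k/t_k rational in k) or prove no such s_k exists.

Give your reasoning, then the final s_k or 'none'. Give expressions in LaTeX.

s_k = 3^{- k} \left(k - 1\right) \left(3 k + 1\right) \left(k + 2\right)!

r(k) = (3*k**4 + 22*k**3 + 74*k**2 + 133*k + 84)/(3*(3*k**3 + 4*k**2 + 18*k + 3)) after simplifying.
Factor: A=k/3 + 1; B=1; C=k**3 + 4*k**2/3 + 6*k + 1.
Set up (k/3 + 1)·f(k+1) − (1)·f(k) − (k**3 + 4*k**2/3 + 6*k + 1) = 0.
Degrees (1,0,3) ⇒ d ≤ 2.
Solve for f: f(k) = (k - 1)*(3*k + 1) (degree 2 ≤ 2).
So s_k = (B(k−1)f/C)·t_k = (3*(k - 1)*(3*k + 1)/(3*k**3 + 4*k**2 + 18*k + 3))·t_k = (k - 1)*(3*k + 1)*factorial(k + 2)/3**k.
s_(k+1) − s_k = (3*k**3 + 4*k**2 + 18*k + 3)*factorial(k + 2)/(3*3**k) = t_k.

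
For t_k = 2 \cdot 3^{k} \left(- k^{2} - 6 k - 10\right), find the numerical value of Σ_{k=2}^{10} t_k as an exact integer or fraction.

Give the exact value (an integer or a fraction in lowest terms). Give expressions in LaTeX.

Σ = -27989100

Ratio r(k) = 3*(k**2 + 8*k + 17)/(k**2 + 6*k + 10).
Normal form (A,B,C) = (3, 1, k**2 + 6*k + 10).
f must satisfy (3)·f(k+1) − (1)·f(k) = k**2 + 6*k + 10.
From deg A=0, deg B=0, deg C=2: d=2.
Coefficient equations give f(k) = (k**2 + 3*k + 4)/2.
So s_k = (B(k−1)f/C)·t_k = ((k**2 + 3*k + 4)/(2*(k**2 + 6*k + 10)))·t_k = 3**k*(-k**2 - 3*k - 4).
Verify: 2*3**k*(-k**2 - 6*k - 10) matches t_k.
Σ_(k=2)^(10) t_k = s_(11) − s_(2) = -27989226 − (-126) = -27989100.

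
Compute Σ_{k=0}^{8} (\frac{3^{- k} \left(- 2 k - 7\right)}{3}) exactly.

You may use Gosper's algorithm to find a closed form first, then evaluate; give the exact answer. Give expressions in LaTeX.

Σ = -78719/19683

Ratio r(k) = (2*k + 9)/(3*(2*k + 7)).
A = 1/3, B = 1, C = k + 7/2.
Key eq: (1/3)·f(k+1) = (1)·f(k) + (k + 7/2).
d = 1 from the (0,0,1) case.
Solving with deg f ≤ 1: f(k) = -3*(k + 4)/2.
Then R = B(k−1)f/C = -3*(k + 4)/(2*k + 7), so s_k = R(k)·t_k = (k + 4)/3**k.
Δs = (-2*k - 7)/(3*3**k), as required.
Telescoping: Σ = s_(9) − s_(0) = 13/19683 − (4) = -78719/19683.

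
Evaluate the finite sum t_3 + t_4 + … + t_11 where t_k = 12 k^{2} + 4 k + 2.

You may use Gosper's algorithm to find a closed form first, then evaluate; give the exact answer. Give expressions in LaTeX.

Ratio r(k) = (6*k**2 + 14*k + 9)/(6*k**2 + 2*k + 1).
So A=1 and B=1, with C=k**2 + k/3 + 1/6.
Key eq: (1)·f(k+1) = (1)·f(k) + (k**2 + k/3 + 1/6).
d = 3 from the (0,0,2) case.
A polynomial solution: f(k) = k*(2*k**2 - 2*k + 1)/6.
So s_k = (B(k−1)f/C)·t_k = (k*(2*k**2 - 2*k + 1)/(6*k**2 + 2*k + 1))·t_k = 2*k*(2*k**2 - 2*k + 1).
Check: Δs_k = 12*k**2 + 4*k + 2. ✓
Sum = s_(12) − s_(3); s_(12) = 6360, s_(3) = 78 ⇒ 6282.

Σ = 6282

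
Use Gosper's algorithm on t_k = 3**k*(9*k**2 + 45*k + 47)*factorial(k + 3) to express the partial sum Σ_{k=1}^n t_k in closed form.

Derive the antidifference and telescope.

S(n) = 9*3**n*n*factorial(n + 4) + 12*3**n*factorial(n + 4) - 288

Step 1: r(k) = 3*(9*k**3 + 99*k**2 + 353*k + 404)/(9*k**2 + 45*k + 47).
So A=3*k + 12 and B=1, with C=k**2 + 5*k + 47/9.
f must satisfy (3*k + 12)·f(k+1) − (1)·f(k) = k**2 + 5*k + 47/9.
deg f ≤ 1 (via 1,0,2).
Match coefficients ⇒ f(k) = (3*k + 1)/9.
So s_k = (B(k−1)f/C)·t_k = ((3*k + 1)/(9*k**2 + 45*k + 47))·t_k = 3**k*(3*k + 1)*factorial(k + 3).
Check: Δs_k = 3**k*(9*k**2 + 45*k + 47)*factorial(k + 3). ✓
Evaluate: s_(n+1) = 3**(n + 1)*(3*n + 4)*factorial(n + 4); subtract s_(1) = 288 ⇒ S(n) = 9*3**n*n*factorial(n + 4) + 12*3**n*factorial(n + 4) - 288.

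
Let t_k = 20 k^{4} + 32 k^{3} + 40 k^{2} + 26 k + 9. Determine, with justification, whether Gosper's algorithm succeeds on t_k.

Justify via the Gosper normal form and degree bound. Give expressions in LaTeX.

Yes. s_k = k \left(4 k^{4} - 2 k^{3} + 4 k^{2} + k + 2\right).

r(k) = (20*k**4 + 112*k**3 + 256*k**2 + 282*k + 127)/(20*k**4 + 32*k**3 + 40*k**2 + 26*k + 9) after simplifying.
A = 1, B = 1, C = k**4 + 8*k**3/5 + 2*k**2 + 13*k/10 + 9/20.
Set up (1)·f(k+1) − (1)·f(k) − (k**4 + 8*k**3/5 + 2*k**2 + 13*k/10 + 9/20) = 0.
d = 5 from the (0,0,4) case.
Solving with deg f ≤ 5: f(k) = k*(4*k**4 - 2*k**3 + 4*k**2 + k + 2)/20.
Certificate R = B(k−1)f/C = k*(4*k**4 - 2*k**3 + 4*k**2 + k + 2)/(20*k**4 + 32*k**3 + 40*k**2 + 26*k + 9) gives s_k = k*(4*k**4 - 2*k**3 + 4*k**2 + k + 2).
Check: Δs_k = 20*k**4 + 32*k**3 + 40*k**2 + 26*k + 9. ✓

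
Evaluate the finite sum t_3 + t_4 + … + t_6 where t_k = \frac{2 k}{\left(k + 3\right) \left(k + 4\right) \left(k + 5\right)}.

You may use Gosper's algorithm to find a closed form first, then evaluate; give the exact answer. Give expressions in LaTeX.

Σ = 23/385

Ratio r(k) = (k + 1)*(k + 3)/(k*(k + 6)).
Gosper form: A/B · C(k+1)/C(k) with A=k + 3, B=k + 6, C=k.
Set up (k + 3)·f(k+1) − (k + 5)·f(k) − (k) = 0.
From deg A=1, deg B=1, deg C=1: d=2.
A polynomial solution: f(k) = k*(k - 1)/8.
So s_k = (B(k−1)f/C)·t_k = ((k - 1)*(k + 5)/8)·t_k = k*(k - 1)/(4*(k + 3)*(k + 4)).
s_(k+1) − s_k = 2*k/(k**3 + 12*k**2 + 47*k + 60) = t_k.
Sum = s_(7) − s_(3); s_(7) = 21/220, s_(3) = 1/28 ⇒ 23/385.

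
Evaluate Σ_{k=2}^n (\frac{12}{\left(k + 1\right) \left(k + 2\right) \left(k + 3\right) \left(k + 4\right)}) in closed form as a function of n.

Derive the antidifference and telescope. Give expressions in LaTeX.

S(n) = \frac{n^{3} + 9 n^{2} + 26 n - 36}{15 \left(n^{3} + 9 n^{2} + 26 n + 24\right)}

t_(k+1)/t_k = (k + 1)/(k + 5).
Factor: A=k + 1; B=k + 5; C=1.
Solve (k + 1)·f(k+1) − (k + 4)·f(k) = 1.
Degrees (1,1,0) ⇒ d ≤ 3.
Match coefficients ⇒ f(k) = k*(k**2 + 6*k + 11)/18.
R(k) = B(k−1)·f(k)/C(k) = k*(k + 4)*(k**2 + 6*k + 11)/18; s_k = R·t_k = 2*k*(k**2 + 6*k + 11)/(3*(k + 1)*(k + 2)*(k + 3)).
Δs = 12/(k**4 + 10*k**3 + 35*k**2 + 50*k + 24), as required.
Telescope: S(n) = s_(n+1) − s_(2) = 2*(n**3 + 9*n**2 + 26*n + 18)/(3*(n**3 + 9*n**2 + 26*n + 24)) − (3/5) = (n**3 + 9*n**2 + 26*n - 36)/(15*(n**3 + 9*n**2 + 26*n + 24)).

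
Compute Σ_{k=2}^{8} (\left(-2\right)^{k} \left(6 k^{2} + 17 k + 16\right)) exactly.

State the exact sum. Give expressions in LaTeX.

Σ = 97856

Ratio r(k) = 2*(-6*k**2 - 29*k - 39)/(6*k**2 + 17*k + 16).
So A=-2 and B=1, with C=k**2 + 17*k/6 + 8/3.
f must satisfy (-2)·f(k+1) − (1)·f(k) = k**2 + 17*k/6 + 8/3.
Degrees (0,0,2) ⇒ d ≤ 2.
Coefficient equations give f(k) = -(2*k**2 + 3*k + 2)/6.
Certificate R = B(k−1)f/C = -(2*k**2 + 3*k + 2)/(6*k**2 + 17*k + 16) gives s_k = (-2)**k*(-2*k**2 - 3*k - 2).
Verify: (-2)**k*(6*k**2 + 17*k + 16) matches t_k.
Σ_(k=2)^(8) t_k = s_(9) − s_(2) = 97792 − (-64) = 97856.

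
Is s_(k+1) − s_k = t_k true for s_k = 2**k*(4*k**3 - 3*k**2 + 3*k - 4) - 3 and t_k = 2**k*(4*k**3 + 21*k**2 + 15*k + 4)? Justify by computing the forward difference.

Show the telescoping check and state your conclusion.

Valid — Δs_k = t_k.

s_(k+1) = 2**(k + 1)*(3*k + 4*(k + 1)**3 - 3*(k + 1)**2 - 1) - 3
s_(k+1) − s_k = 2**k*(4*k**3 + 21*k**2 + 15*k + 4)
(s_(k+1) − s_k) − t_k = 0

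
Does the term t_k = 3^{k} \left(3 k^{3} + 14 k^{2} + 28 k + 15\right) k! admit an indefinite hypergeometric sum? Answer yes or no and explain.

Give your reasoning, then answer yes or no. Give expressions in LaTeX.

Yes. s_k = 3^{k} \left(k^{2} + 2 k + 3\right) k!.

r(k) = 3*(3*k**4 + 26*k**3 + 88*k**2 + 125*k + 60)/(3*k**3 + 14*k**2 + 28*k + 15) after simplifying.
Factor: A=3*k + 3; B=1; C=k**3 + 14*k**2/3 + 28*k/3 + 5.
Need (3*k + 3)·f(k+1) − (1)·f(k) = k**3 + 14*k**2/3 + 28*k/3 + 5.
deg f ≤ 2 (via 1,0,3).
Solving with deg f ≤ 2: f(k) = (k**2 + 2*k + 3)/3.
Certificate R = B(k−1)f/C = (k**2 + 2*k + 3)/(3*k**3 + 14*k**2 + 28*k + 15) gives s_k = 3**k*(k**2 + 2*k + 3)*factorial(k).
Check: Δs_k = 3**k*(3*k**3 + 14*k**2 + 28*k + 15)*factorial(k). ✓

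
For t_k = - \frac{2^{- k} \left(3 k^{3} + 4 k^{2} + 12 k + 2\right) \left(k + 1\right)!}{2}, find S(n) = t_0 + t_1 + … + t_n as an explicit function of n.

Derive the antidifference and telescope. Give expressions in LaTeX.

t_(k+1)/t_k = (3*k**4 + 19*k**3 + 55*k**2 + 79*k + 42)/(2*(3*k**3 + 4*k**2 + 12*k + 2)).
Take A(k)=k/2 + 1, B(k)=1, C(k)=k**3 + 4*k**2/3 + 4*k + 2/3.
f must satisfy (k/2 + 1)·f(k+1) − (1)·f(k) = k**3 + 4*k**2/3 + 4*k + 2/3.
deg f ≤ 2 (via 1,0,3).
A polynomial solution: f(k) = 2*(k - 1)*(3*k + 1)/3.
Certificate R = B(k−1)f/C = 2*(k - 1)*(3*k + 1)/(3*k**3 + 4*k**2 + 12*k + 2) gives s_k = -(k - 1)*(3*k + 1)*factorial(k + 1)/2**k.
Check: Δs_k = -(3*k**3 + 4*k**2 + 12*k + 2)*factorial(k + 1)/(2*2**k). ✓
Evaluate: s_(n+1) = -2**(-n - 1)*n*(3*n + 4)*factorial(n + 2); subtract s_(0) = 1 ⇒ S(n) = -2**(-n - 1)*(2**(n + 1) + 3*n**4*factorial(n) + 13*n**3*factorial(n) + 18*n**2*factorial(n) + 8*n*factorial(n)).

S(n) = - 2^{- n - 1} \left(2^{n + 1} + 3 n^{4} n! + 13 n^{3} n! + 18 n^{2} n! + 8 n n!\right)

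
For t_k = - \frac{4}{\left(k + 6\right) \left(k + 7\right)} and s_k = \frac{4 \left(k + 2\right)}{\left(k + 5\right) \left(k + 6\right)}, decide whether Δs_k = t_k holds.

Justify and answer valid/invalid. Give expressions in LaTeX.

Invalid: residual \frac{24}{k^{3} + 18 k^{2} + 107 k + 210} ≠ 0.

s_(k+1) = 4*(k + 3)/((k + 6)*(k + 7))
s_(k+1) − s_k = 4*(1 - k)/(k**3 + 18*k**2 + 107*k + 210)
(s_(k+1) − s_k) − t_k = 24/(k**3 + 18*k**2 + 107*k + 210)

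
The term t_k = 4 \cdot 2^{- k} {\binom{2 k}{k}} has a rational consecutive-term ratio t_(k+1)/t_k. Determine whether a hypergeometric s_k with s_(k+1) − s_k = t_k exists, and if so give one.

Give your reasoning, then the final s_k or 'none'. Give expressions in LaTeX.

not Gosper-summable; s_k does not exist

Ratio r(k) = (2*k + 1)/(k + 1).
Normal form (A,B,C) = (2*k + 1, k + 1, 1).
Need (2*k + 1)·f(k+1) − (k)·f(k) = 1.
From deg A=1, deg B=1, deg C=0: d=-1.
Bound -1 < 0, so the key equation has no polynomial solution.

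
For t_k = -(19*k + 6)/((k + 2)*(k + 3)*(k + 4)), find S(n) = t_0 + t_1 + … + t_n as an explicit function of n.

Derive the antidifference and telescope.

S(n) = (-11*n**2 - 20*n - 9)/(3*(n**2 + 7*n + 12))

t_(k+1)/t_k = (k + 2)*(19*k + 25)/((k + 5)*(19*k + 6)).
So A=k + 2 and B=k + 5, with C=k + 6/19.
Need (k + 2)·f(k+1) − (k + 4)·f(k) = k + 6/19.
From deg A=1, deg B=1, deg C=1: d=2.
Match coefficients ⇒ f(k) = k*(11*k - 2)/57.
Then R = B(k−1)f/C = k*(k + 4)*(11*k - 2)/(3*(19*k + 6)), so s_k = R(k)·t_k = k*(2 - 11*k)/(3*(k + 2)*(k + 3)).
s_(k+1) − s_k = (-19*k - 6)/(k**3 + 9*k**2 + 26*k + 24) = t_k.
Evaluate: s_(n+1) = (-11*n**2 - 20*n - 9)/(3*(n**2 + 7*n + 12)); subtract s_(0) = 0 ⇒ S(n) = (-11*n**2 - 20*n - 9)/(3*(n**2 + 7*n + 12)).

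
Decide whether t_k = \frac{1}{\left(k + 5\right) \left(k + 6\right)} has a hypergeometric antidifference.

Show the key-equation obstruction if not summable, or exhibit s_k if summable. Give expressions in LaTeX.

Yes. s_k = \frac{k}{5 \left(k + 5\right)}.

Step 1: r(k) = (k + 5)/(k + 7).
Take A(k)=k + 5, B(k)=k + 7, C(k)=1.
Solve (k + 5)·f(k+1) − (k + 6)·f(k) = 1.
deg f ≤ 1 (via 1,1,0).
Coefficient equations give f(k) = k/5.
Certificate R = B(k−1)f/C = k*(k + 6)/5 gives s_k = k/(5*(k + 5)).
s_(k+1) − s_k = 1/(k**2 + 11*k + 30) = t_k.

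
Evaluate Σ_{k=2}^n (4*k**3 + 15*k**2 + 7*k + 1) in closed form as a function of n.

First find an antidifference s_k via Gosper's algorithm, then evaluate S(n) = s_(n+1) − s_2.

r(k) = (4*k**3 + 27*k**2 + 49*k + 27)/(4*k**3 + 15*k**2 + 7*k + 1) after simplifying.
A = 1, B = 1, C = k**3 + 15*k**2/4 + 7*k/4 + 1/4.
f must satisfy (1)·f(k+1) − (1)·f(k) = k**3 + 15*k**2/4 + 7*k/4 + 1/4.
Bound: deg f ≤ 4.
A polynomial solution: f(k) = k**2*(k**2 + 3*k - 3)/4.
Then R = B(k−1)f/C = k**2*(k**2 + 3*k - 3)/(4*k**3 + 15*k**2 + 7*k + 1), so s_k = R(k)·t_k = k**2*(k**2 + 3*k - 3).
s_(k+1) − s_k = 4*k**3 + 15*k**2 + 7*k + 1 = t_k.
Σ_(k=2)^n t_k = s_(n+1) − s_(2) = (n**4 + 7*n**3 + 12*n**2 + 7*n + 1) − (28), i.e. n**4 + 7*n**3 + 12*n**2 + 7*n - 27.

S(n) = n**4 + 7*n**3 + 12*n**2 + 7*n - 27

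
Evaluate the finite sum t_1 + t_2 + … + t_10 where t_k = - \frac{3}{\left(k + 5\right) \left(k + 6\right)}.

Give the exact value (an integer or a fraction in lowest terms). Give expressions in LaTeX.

r(k) = (k + 5)/(k + 7) after simplifying.
A = k + 5, B = k + 7, C = 1.
Need (k + 5)·f(k+1) − (k + 6)·f(k) = 1.
Bound: deg f ≤ 1.
Coefficient equations give f(k) = k/5.
R(k) = B(k−1)·f(k)/C(k) = k*(k + 6)/5; s_k = R·t_k = -3*k/(5*k + 25).
Δs = -3/(k**2 + 11*k + 30), as required.
Evaluate s at k=11 and k=1: -33/80 and -1/10; difference -5/16.

Σ = -5/16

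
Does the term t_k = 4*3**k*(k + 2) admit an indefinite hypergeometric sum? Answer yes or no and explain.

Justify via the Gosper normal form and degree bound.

r(k) = 3*(k + 3)/(k + 2) after simplifying.
So A=3 and B=1, with C=k + 2.
f must satisfy (3)·f(k+1) − (1)·f(k) = k + 2.
From deg A=0, deg B=0, deg C=1: d=1.
Solving with deg f ≤ 1: f(k) = (2*k + 1)/4.
Get s_k = R·t_k = 3**k*(2*k + 1) with R(k) = B(k−1)f(k)/C(k) = (2*k + 1)/(4*(k + 2)).
Δs = 4*3**k*(k + 2), as required.

Yes. s_k = 3**k*(2*k + 1).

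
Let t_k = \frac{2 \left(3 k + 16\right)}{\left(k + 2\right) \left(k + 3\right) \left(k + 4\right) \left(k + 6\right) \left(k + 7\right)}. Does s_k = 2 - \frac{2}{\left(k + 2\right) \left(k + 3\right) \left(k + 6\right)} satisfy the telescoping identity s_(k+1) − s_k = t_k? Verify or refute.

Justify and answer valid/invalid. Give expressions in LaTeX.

Valid: the claim telescopes to t_k.

s_(k+1) = 2 - 2/((k + 3)*(k + 4)*(k + 7))
s_(k+1) − s_k = 2*(3*k + 16)/(k**5 + 22*k**4 + 185*k**3 + 740*k**2 + 1404*k + 1008)
(s_(k+1) − s_k) − t_k = 0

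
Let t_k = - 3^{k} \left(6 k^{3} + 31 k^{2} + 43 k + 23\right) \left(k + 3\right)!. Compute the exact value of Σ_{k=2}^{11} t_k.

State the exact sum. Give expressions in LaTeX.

Step 1: r(k) = 3*(6*k**4 + 73*k**3 + 319*k**2 + 595*k + 412)/(6*k**3 + 31*k**2 + 43*k + 23).
Factor: A=3*k + 12; B=1; C=k**3 + 31*k**2/6 + 43*k/6 + 23/6.
Solve (3*k + 12)·f(k+1) − (1)·f(k) = k**3 + 31*k**2/6 + 43*k/6 + 23/6.
d = 2 from the (1,0,3) case.
Match coefficients ⇒ f(k) = (2*k**2 - k + 1)/6.
So s_k = (B(k−1)f/C)·t_k = ((2*k**2 - k + 1)/(6*k**3 + 31*k**2 + 43*k + 23))·t_k = -3**k*(2*k**2 - k + 1)*factorial(k + 3).
Verify: -3**k*(6*k**3 + 31*k**2 + 43*k + 23)*factorial(k + 3) matches t_k.
Σ_(k=2)^(11) t_k = s_(12) − s_(2) = -192501641343787776000 − (-7560) = -192501641343787768440.

Σ = -192501641343787768440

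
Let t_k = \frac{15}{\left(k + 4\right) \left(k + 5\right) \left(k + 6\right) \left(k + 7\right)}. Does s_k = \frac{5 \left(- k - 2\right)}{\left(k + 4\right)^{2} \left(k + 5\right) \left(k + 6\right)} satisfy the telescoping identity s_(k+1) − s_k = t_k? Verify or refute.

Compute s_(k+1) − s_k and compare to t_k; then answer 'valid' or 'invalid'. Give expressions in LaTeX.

Invalid: residual \frac{10 \left(- 4 k - 19\right)}{k^{6} + 31 k^{5} + 397 k^{4} + 2689 k^{3} + 10162 k^{2} + 20320 k + 16800} ≠ 0.

s_(k+1) = 5*(-k - 3)/((k + 5)**2*(k + 6)*(k + 7))
s_(k+1) − s_k = 5*(3*k**2 + 19*k + 22)/(k**6 + 31*k**5 + 397*k**4 + 2689*k**3 + 10162*k**2 + 20320*k + 16800)
(s_(k+1) − s_k) − t_k = 10*(-4*k - 19)/(k**6 + 31*k**5 + 397*k**4 + 2689*k**3 + 10162*k**2 + 20320*k + 16800)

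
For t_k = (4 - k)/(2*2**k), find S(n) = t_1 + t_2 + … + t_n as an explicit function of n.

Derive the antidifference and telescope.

r(k) = (k - 3)/(2*(k - 4)) after simplifying.
A = 1/2, B = 1, C = k - 4.
Solve (1/2)·f(k+1) − (1)·f(k) = k - 4.
Degrees (0,0,1) ⇒ d ≤ 1.
Solving with deg f ≤ 1: f(k) = -2*(k - 3).
Certificate R = B(k−1)f/C = -2*(k - 3)/(k - 4) gives s_k = (k - 3)/2**k.
Δs = (4 - k)/(2*2**k), as required.
Σ_(k=1)^n t_k = s_(n+1) − s_(1) = (2**(-n - 1)*(n - 2)) − (-1), i.e. 2**(-n - 1)*(2**(n + 1) + n - 2).

S(n) = 2**(-n - 1)*(2**(n + 1) + n - 2)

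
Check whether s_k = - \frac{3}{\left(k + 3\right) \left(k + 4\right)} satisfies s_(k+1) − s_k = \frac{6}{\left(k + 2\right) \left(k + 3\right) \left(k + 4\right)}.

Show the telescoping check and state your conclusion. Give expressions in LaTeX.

s_(k+1) = -3/((k + 4)*(k + 5))
s_(k+1) − s_k = 6/(k**3 + 12*k**2 + 47*k + 60)
(s_(k+1) − s_k) − t_k = -18/(k**4 + 14*k**3 + 71*k**2 + 154*k + 120)

Invalid: residual - \frac{18}{k^{4} + 14 k^{3} + 71 k^{2} + 154 k + 120} ≠ 0.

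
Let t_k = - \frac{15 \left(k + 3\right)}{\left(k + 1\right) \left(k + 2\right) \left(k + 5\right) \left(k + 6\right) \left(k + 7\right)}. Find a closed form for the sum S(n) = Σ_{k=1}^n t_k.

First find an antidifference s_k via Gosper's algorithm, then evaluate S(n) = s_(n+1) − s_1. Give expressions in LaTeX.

S(n) = \frac{5 n \left(- n^{2} - 15 n - 68\right)}{84 \left(n^{3} + 15 n^{2} + 68 n + 84\right)}

t_(k+1)/t_k = (k + 1)*(k + 4)*(k + 5)/((k + 3)**2*(k + 8)).
Gosper form: A/B · C(k+1)/C(k) with A=k + 1, B=k + 8, C=k**3 + 10*k**2 + 33*k + 36.
Set up (k + 1)·f(k+1) − (k + 7)·f(k) − (k**3 + 10*k**2 + 33*k + 36) = 0.
From deg A=1, deg B=1, deg C=3: d=6.
A polynomial solution: f(k) = k*(k + 2)*(k + 3)*(k + 4)*(k**2 + 12*k + 41)/90.
So s_k = (B(k−1)f/C)·t_k = (k*(k + 2)*(k + 7)*(k**2 + 12*k + 41)/(90*(k + 3)))·t_k = k*(-k**2 - 12*k - 41)/(6*(k**3 + 12*k**2 + 41*k + 30)).
s_(k+1) − s_k = 15*(-k - 3)/(k**5 + 21*k**4 + 163*k**3 + 567*k**2 + 844*k + 420) = t_k.
Telescope: S(n) = s_(n+1) − s_(1) = (-n**3 - 15*n**2 - 68*n - 54)/(6*(n**3 + 15*n**2 + 68*n + 84)) − (-3/28) = 5*n*(-n**2 - 15*n - 68)/(84*(n**3 + 15*n**2 + 68*n + 84)).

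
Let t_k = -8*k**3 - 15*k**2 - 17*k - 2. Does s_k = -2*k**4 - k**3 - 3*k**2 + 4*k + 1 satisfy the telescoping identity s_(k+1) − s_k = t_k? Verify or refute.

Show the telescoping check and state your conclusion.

valid (s_(k+1) − s_k reduces to t_k)

s_(k+1) = -2*k**4 - 9*k**3 - 18*k**2 - 13*k - 1
s_(k+1) − s_k = -8*k**3 - 15*k**2 - 17*k - 2
(s_(k+1) − s_k) − t_k = 0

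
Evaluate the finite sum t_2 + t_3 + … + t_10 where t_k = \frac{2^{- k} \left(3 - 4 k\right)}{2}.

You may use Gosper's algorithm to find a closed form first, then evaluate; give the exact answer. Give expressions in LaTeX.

Σ = -4563/2048

t_(k+1)/t_k = (4*k + 1)/(2*(4*k - 3)).
Factor: A=1/2; B=1; C=k - 3/4.
Set up (1/2)·f(k+1) − (1)·f(k) − (k - 3/4) = 0.
From deg A=0, deg B=0, deg C=1: d=1.
Match coefficients ⇒ f(k) = -(4*k + 1)/2.
So s_k = (B(k−1)f/C)·t_k = (-2*(4*k + 1)/(4*k - 3))·t_k = (4*k + 1)/2**k.
Verify: (3 - 4*k)/(2*2**k) matches t_k.
Evaluate s at k=11 and k=2: 45/2048 and 9/4; difference -4563/2048.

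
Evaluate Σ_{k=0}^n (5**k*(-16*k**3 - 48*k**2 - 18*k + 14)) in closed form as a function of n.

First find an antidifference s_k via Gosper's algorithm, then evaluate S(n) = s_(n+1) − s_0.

S(n) = -20*5**n*n**3 - 45*5**n*n**2 - 15*5**n*n + 15*5**n - 1

Step 1: r(k) = 5*(8*k**3 + 48*k**2 + 81*k + 34)/(8*k**3 + 24*k**2 + 9*k - 7).
Normal form (A,B,C) = (5, 1, k**3 + 3*k**2 + 9*k/8 - 7/8).
Solve (5)·f(k+1) − (1)·f(k) = k**3 + 3*k**2 + 9*k/8 - 7/8.
d = 3 from the (0,0,3) case.
Solve for f: f(k) = (4*k**3 - 3*k**2 - 3*k - 1)/16 (degree 3 ≤ 3).
So s_k = (B(k−1)f/C)·t_k = ((4*k**3 - 3*k**2 - 3*k - 1)/(2*(k + 1)*(8*k**2 + 16*k - 7)))·t_k = 5**k*(-4*k**3 + 3*k**2 + 3*k + 1).
s_(k+1) − s_k = 5**k*(-16*k**3 - 48*k**2 - 18*k + 14) = t_k.
Σ_(k=0)^n t_k = s_(n+1) − s_(0) = (5**(n + 1)*(-4*n**3 - 9*n**2 - 3*n + 3)) − (1), i.e. -20*5**n*n**3 - 45*5**n*n**2 - 15*5**n*n + 15*5**n - 1.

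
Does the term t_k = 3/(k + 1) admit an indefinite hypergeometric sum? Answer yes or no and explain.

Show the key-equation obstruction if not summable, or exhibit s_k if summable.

No. Not Gosper-summable.

r(k) = (k + 1)/(k + 2) after simplifying.
Take A(k)=k + 1, B(k)=k + 2, C(k)=1.
Key eq: (k + 1)·f(k+1) = (k + 1)·f(k) + (1).
Bound: deg f ≤ 0.
Generic f = c0 gives residual -1; -1 = 0 cannot hold, so t_k is not Gosper-summable.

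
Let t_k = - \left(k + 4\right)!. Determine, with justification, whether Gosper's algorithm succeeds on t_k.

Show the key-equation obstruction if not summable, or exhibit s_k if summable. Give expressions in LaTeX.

No; the degree bound rules out any f.

r(k) = k + 5 after simplifying.
Factor: A=k + 5; B=1; C=1.
Solve (k + 5)·f(k+1) − (1)·f(k) = 1.
deg f ≤ -1 (via 1,0,0).
d = -1 < 0 ⇒ no nonzero polynomial f; not summable.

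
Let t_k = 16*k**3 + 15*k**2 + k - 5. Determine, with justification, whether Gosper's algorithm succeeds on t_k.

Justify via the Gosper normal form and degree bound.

r(k) = (16*k**3 + 63*k**2 + 79*k + 27)/(16*k**3 + 15*k**2 + k - 5) after simplifying.
Take A(k)=1, B(k)=1, C(k)=k**3 + 15*k**2/16 + k/16 - 5/16.
f must satisfy (1)·f(k+1) − (1)·f(k) = k**3 + 15*k**2/16 + k/16 - 5/16.
deg f ≤ 4 (via 0,0,3).
Match coefficients ⇒ f(k) = k*(4*k**3 - 3*k**2 - 3*k - 3)/16.
Certificate R = B(k−1)f/C = k*(4*k**3 - 3*k**2 - 3*k - 3)/(16*k**3 + 15*k**2 + k - 5) gives s_k = k*(4*k**3 - 3*k**2 - 3*k - 3).
Verify: 16*k**3 + 15*k**2 + k - 5 matches t_k.

Yes. s_k = k*(4*k**3 - 3*k**2 - 3*k - 3).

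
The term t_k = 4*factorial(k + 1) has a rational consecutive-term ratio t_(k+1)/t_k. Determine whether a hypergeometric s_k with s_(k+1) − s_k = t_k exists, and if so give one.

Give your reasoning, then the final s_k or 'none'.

Step 1: r(k) = k + 2.
A = k + 2, B = 1, C = 1.
Need (k + 2)·f(k+1) − (1)·f(k) = 1.
d = -1 from the (1,0,0) case.
Bound -1 < 0, so the key equation has no polynomial solution.

none — t_k is not Gosper-summable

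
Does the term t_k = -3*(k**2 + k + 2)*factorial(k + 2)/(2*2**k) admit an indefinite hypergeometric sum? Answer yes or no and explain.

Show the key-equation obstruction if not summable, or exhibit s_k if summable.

The ratio is (k + 3)*(k + (k + 1)**2 + 3)/(2*(k**2 + k + 2)).
Gosper form: A/B · C(k+1)/C(k) with A=k/2 + 3/2, B=1, C=k**2 + k + 2.
Key eq: (k/2 + 3/2)·f(k+1) = (1)·f(k) + (k**2 + k + 2).
d = 1 from the (1,0,2) case.
Solving with deg f ≤ 1: f(k) = 2*(k - 1).
Then R = B(k−1)f/C = 2*(k - 1)/(k**2 + k + 2), so s_k = R(k)·t_k = -3*(k - 1)*factorial(k + 2)/2**k.
Verify: -3*(k**2 + k + 2)*factorial(k + 2)/(2*2**k) matches t_k.

Yes. s_k = -3*(k - 1)*factorial(k + 2)/2**k.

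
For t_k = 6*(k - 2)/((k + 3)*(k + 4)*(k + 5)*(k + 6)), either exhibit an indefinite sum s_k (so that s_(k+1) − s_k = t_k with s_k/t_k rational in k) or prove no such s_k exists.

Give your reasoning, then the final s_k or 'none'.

s_k = k*(-k**2 - 12*k - 227)/(60*(k + 3)*(k + 4)*(k + 5))

t_(k+1)/t_k = (k - 1)*(k + 3)/((k - 2)*(k + 7)).
Take A(k)=k + 3, B(k)=k + 7, C(k)=k - 2.
Key eq: (k + 3)·f(k+1) = (k + 6)·f(k) + (k - 2).
d = 3 from the (1,1,1) case.
Match coefficients ⇒ f(k) = -k*(k**2 + 12*k + 227)/360.
Certificate R = B(k−1)f/C = -k*(k + 6)*(k**2 + 12*k + 227)/(360*(k - 2)) gives s_k = k*(-k**2 - 12*k - 227)/(60*(k + 3)*(k + 4)*(k + 5)).
Check: Δs_k = 6*(k - 2)/(k**4 + 18*k**3 + 119*k**2 + 342*k + 360). ✓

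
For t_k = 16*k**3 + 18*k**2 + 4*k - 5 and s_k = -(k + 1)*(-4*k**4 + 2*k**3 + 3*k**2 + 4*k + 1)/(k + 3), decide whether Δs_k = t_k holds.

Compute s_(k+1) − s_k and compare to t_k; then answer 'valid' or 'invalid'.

Invalid: residual 2*(-12*k**4 - 68*k**3 - 61*k**2 - 11*k + 14)/(k**2 + 7*k + 12) ≠ 0.

s_(k+1) = (4*k**5 + 22*k**4 + 43*k**3 + 30*k**2 - 6*k - 12)/(k + 4)
s_(k+1) − s_k = (16*k**5 + 106*k**4 + 186*k**3 + 117*k**2 - 9*k - 32)/(k**2 + 7*k + 12)
(s_(k+1) − s_k) − t_k = 2*(-12*k**4 - 68*k**3 - 61*k**2 - 11*k + 14)/(k**2 + 7*k + 12)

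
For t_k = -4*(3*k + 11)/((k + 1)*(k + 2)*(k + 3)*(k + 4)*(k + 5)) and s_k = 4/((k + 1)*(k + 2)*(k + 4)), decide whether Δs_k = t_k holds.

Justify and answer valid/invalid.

valid (s_(k+1) − s_k reduces to t_k)

s_(k+1) = 4/((k + 2)*(k + 3)*(k + 5))
s_(k+1) − s_k = 4*(-3*k - 11)/(k**5 + 15*k**4 + 85*k**3 + 225*k**2 + 274*k + 120)
(s_(k+1) − s_k) − t_k = 0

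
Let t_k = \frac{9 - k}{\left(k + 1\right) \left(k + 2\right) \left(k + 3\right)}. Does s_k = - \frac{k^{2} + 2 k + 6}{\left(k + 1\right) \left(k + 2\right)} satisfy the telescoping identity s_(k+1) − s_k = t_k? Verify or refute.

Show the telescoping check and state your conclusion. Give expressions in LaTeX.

s_(k+1) = (-2*k - (k + 1)**2 - 8)/((k + 2)*(k + 3))
s_(k+1) − s_k = (9 - k)/(k**3 + 6*k**2 + 11*k + 6)
(s_(k+1) − s_k) − t_k = 0

valid (s_(k+1) − s_k reduces to t_k)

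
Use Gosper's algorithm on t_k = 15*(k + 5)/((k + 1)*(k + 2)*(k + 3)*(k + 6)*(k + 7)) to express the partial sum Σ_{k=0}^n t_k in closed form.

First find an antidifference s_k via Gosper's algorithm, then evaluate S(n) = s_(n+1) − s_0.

S(n) = 5*(n**3 + 12*n**2 + 41*n + 30)/(12*(n**3 + 12*n**2 + 41*n + 42))

t_(k+1)/t_k = (k + 1)*(k + 6)**2/((k + 4)*(k + 5)*(k + 8)).
A = k + 1, B = k + 8, C = k**3 + 14*k**2 + 65*k + 100.
Need (k + 1)·f(k+1) − (k + 7)·f(k) = k**3 + 14*k**2 + 65*k + 100.
d = 6 from the (1,1,3) case.
A polynomial solution: f(k) = k*(k + 3)*(k + 4)**2*(k + 5)**2/36.
Get s_k = R·t_k = 5*k*(k**2 + 9*k + 20)/(12*(k**3 + 9*k**2 + 20*k + 12)) with R(k) = B(k−1)f(k)/C(k) = k*(k + 3)*(k + 4)*(k + 7)/36.
s_(k+1) − s_k = 15*(k + 5)/(k**5 + 19*k**4 + 131*k**3 + 401*k**2 + 540*k + 252) = t_k.
Σ_(k=0)^n t_k = s_(n+1) − s_(0) = (5*(n**3 + 12*n**2 + 41*n + 30)/(12*(n**3 + 12*n**2 + 41*n + 42))) − (0), i.e. 5*(n**3 + 12*n**2 + 41*n + 30)/(12*(n**3 + 12*n**2 + 41*n + 42)).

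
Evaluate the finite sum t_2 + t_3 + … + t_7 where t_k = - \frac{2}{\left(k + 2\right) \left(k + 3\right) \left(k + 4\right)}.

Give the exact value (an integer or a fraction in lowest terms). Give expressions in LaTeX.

Σ = -9/220

Compute t_(k+1)/t_k: get (k + 2)/(k + 5).
Gosper form: A/B · C(k+1)/C(k) with A=k + 2, B=k + 5, C=1.
Set up (k + 2)·f(k+1) − (k + 4)·f(k) − (1) = 0.
Bound: deg f ≤ 2.
Solving with deg f ≤ 2: f(k) = k*(k + 5)/12.
R(k) = B(k−1)·f(k)/C(k) = k*(k + 4)*(k + 5)/12; s_k = R·t_k = k*(-k - 5)/(6*(k + 2)*(k + 3)).
Check: Δs_k = -2/(k**3 + 9*k**2 + 26*k + 24). ✓
Σ_(k=2)^(7) t_k = s_(8) − s_(2) = -26/165 − (-7/60) = -9/220.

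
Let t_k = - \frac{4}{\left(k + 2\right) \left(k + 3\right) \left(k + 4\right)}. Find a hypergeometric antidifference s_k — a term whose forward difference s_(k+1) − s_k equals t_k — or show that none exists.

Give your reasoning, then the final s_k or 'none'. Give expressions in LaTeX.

r(k) = (k + 2)/(k + 5) after simplifying.
Take A(k)=k + 2, B(k)=k + 5, C(k)=1.
Need (k + 2)·f(k+1) − (k + 4)·f(k) = 1.
Degrees (1,1,0) ⇒ d ≤ 2.
Solving with deg f ≤ 2: f(k) = k*(k + 5)/12.
Get s_k = R·t_k = k*(-k - 5)/(3*(k + 2)*(k + 3)) with R(k) = B(k−1)f(k)/C(k) = k*(k + 4)*(k + 5)/12.
Verify: -4/(k**3 + 9*k**2 + 26*k + 24) matches t_k.

s_k = \frac{k \left(- k - 5\right)}{3 \left(k + 2\right) \left(k + 3\right)}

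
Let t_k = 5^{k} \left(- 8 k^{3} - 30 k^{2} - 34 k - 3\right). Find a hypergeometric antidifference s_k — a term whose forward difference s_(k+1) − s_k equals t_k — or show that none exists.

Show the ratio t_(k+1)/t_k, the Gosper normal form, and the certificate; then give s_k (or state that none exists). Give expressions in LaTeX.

s_k = 5^{k} \left(- 2 k^{3} - k + 3\right)

Step 1: r(k) = 5*(8*k**3 + 54*k**2 + 118*k + 75)/(8*k**3 + 30*k**2 + 34*k + 3).
Gosper form: A/B · C(k+1)/C(k) with A=5, B=1, C=k**3 + 15*k**2/4 + 17*k/4 + 3/8.
f must satisfy (5)·f(k+1) − (1)·f(k) = k**3 + 15*k**2/4 + 17*k/4 + 3/8.
From deg A=0, deg B=0, deg C=3: d=3.
Coefficient equations give f(k) = (k - 1)*(2*k**2 + 2*k + 3)/8.
R(k) = B(k−1)·f(k)/C(k) = (k - 1)*(2*k**2 + 2*k + 3)/(8*k**3 + 30*k**2 + 34*k + 3); s_k = R·t_k = 5**k*(-2*k**3 - k + 3).
Δs = 5**k*(2*k**3 - 4*k - 10*(k + 1)**3 + 7), as required.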